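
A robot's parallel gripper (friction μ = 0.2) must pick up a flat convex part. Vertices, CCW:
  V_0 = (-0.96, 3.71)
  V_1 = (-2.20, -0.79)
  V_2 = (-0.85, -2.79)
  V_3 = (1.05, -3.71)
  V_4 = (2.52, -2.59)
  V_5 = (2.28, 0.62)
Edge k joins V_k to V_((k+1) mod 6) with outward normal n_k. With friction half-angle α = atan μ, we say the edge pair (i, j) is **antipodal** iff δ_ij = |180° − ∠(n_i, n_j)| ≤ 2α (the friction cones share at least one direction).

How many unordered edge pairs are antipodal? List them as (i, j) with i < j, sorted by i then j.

α = atan 0.2 = 11.31°;  2α = 22.62°
n_0 = (-0.9641, +0.2657)
n_1 = (-0.8288, -0.5595)
n_2 = (-0.4358, -0.9000)
n_3 = (+0.6060, -0.7954)
n_4 = (+0.9972, +0.0746)
n_5 = (+0.6902, +0.7237)
  (0,1): δ = 130.57°  ·
  (0,2): δ = 100.43°  ·
  (0,3): δ = 37.29°  ·
  (0,4): δ = 19.68°  ✓
  (0,5): δ = 61.76°  ·
  (1,2): δ = 149.86°  ·
  (1,3): δ = 86.72°  ·
  (1,4): δ = 29.74°  ·
  (1,5): δ = 12.34°  ✓
  (2,3): δ = 116.86°  ·
  (2,4): δ = 59.89°  ·
  (2,5): δ = 17.81°  ✓
  (3,4): δ = 123.03°  ·
  (3,5): δ = 80.95°  ·
  (4,5): δ = 137.92°  ·
antipodal pairs: 3

count = 3; pairs: (0,4), (1,5), (2,5)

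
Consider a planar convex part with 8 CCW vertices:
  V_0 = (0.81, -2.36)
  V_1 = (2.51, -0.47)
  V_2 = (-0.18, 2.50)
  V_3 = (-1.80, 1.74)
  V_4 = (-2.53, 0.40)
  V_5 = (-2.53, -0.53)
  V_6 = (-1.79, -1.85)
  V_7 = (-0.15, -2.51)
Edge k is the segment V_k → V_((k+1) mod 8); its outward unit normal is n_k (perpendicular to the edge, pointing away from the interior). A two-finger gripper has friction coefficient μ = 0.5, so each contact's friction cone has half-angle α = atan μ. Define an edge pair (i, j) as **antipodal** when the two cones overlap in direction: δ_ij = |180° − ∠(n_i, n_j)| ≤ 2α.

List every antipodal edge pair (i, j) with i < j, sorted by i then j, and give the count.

count = 9; pairs: (0,2), (0,3), (0,4), (1,4), (1,5), (1,6), (2,6), (2,7), (3,7)

α = atan 0.5 = 26.57°;  2α = 53.13°
n_0 = (+0.7435, -0.6687)
n_1 = (+0.7412, +0.6713)
n_2 = (-0.4247, +0.9053)
n_3 = (-0.8781, +0.4784)
n_4 = (-1.0000, -0.0000)
n_5 = (-0.8723, -0.4890)
n_6 = (-0.3733, -0.9277)
n_7 = (+0.1544, -0.9880)
  (0,1): δ = 95.86°  ·
  (0,2): δ = 22.90°  ✓
  (0,3): δ = 13.39°  ✓
  (0,4): δ = 41.97°  ✓
  (0,5): δ = 71.25°  ·
  (0,6): δ = 110.05°  ·
  (0,7): δ = 140.85°  ·
  (1,2): δ = 107.03°  ·
  (1,3): δ = 70.75°  ·
  (1,4): δ = 42.17°  ✓
  (1,5): δ = 12.89°  ✓
  (1,6): δ = 25.91°  ✓
  (1,7): δ = 56.71°  ·
  (2,3): δ = 143.71°  ·
  (2,4): δ = 115.13°  ·
  (2,5): δ = 85.86°  ·
  (2,6): δ = 47.05°  ✓
  (2,7): δ = 16.25°  ✓
  (3,4): δ = 151.42°  ·
  (3,5): δ = 122.14°  ·
  (3,6): δ = 83.34°  ·
  (3,7): δ = 52.54°  ✓
  (4,5): δ = 150.72°  ·
  (4,6): δ = 111.92°  ·
  (4,7): δ = 81.12°  ·
  (5,6): δ = 141.20°  ·
  (5,7): δ = 110.39°  ·
  (6,7): δ = 149.20°  ·
antipodal pairs: 9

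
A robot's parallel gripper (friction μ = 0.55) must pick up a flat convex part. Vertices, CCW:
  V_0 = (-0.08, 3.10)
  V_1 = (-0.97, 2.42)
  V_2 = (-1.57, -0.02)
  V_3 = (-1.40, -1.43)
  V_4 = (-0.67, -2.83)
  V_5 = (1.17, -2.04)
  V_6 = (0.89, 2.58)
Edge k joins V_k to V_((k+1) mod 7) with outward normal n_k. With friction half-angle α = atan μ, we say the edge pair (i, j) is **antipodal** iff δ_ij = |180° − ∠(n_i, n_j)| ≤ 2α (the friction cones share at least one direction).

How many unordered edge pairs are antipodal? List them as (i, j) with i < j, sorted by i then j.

α = atan 0.55 = 28.81°;  2α = 57.62°
n_0 = (-0.6071, +0.7946)
n_1 = (-0.9711, +0.2388)
n_2 = (-0.9928, -0.1197)
n_3 = (-0.8867, -0.4623)
n_4 = (+0.3945, -0.9189)
n_5 = (+0.9982, +0.0605)
n_6 = (+0.4725, +0.8813)
  (0,1): δ = 141.20°  ·
  (0,2): δ = 120.51°  ·
  (0,3): δ = 99.84°  ·
  (0,4): δ = 14.15°  ✓
  (0,5): δ = 56.09°  ✓
  (0,6): δ = 114.42°  ·
  (1,2): δ = 159.31°  ·
  (1,3): δ = 138.65°  ·
  (1,4): δ = 52.95°  ✓
  (1,5): δ = 17.28°  ✓
  (1,6): δ = 75.62°  ·
  (2,3): δ = 159.34°  ·
  (2,4): δ = 73.64°  ·
  (2,5): δ = 3.41°  ✓
  (2,6): δ = 54.93°  ✓
  (3,4): δ = 94.30°  ·
  (3,5): δ = 24.07°  ✓
  (3,6): δ = 34.27°  ✓
  (4,5): δ = 109.77°  ·
  (4,6): δ = 51.43°  ✓
  (5,6): δ = 121.66°  ·
antipodal pairs: 9

count = 9; pairs: (0,4), (0,5), (1,4), (1,5), (2,5), (2,6), (3,5), (3,6), (4,6)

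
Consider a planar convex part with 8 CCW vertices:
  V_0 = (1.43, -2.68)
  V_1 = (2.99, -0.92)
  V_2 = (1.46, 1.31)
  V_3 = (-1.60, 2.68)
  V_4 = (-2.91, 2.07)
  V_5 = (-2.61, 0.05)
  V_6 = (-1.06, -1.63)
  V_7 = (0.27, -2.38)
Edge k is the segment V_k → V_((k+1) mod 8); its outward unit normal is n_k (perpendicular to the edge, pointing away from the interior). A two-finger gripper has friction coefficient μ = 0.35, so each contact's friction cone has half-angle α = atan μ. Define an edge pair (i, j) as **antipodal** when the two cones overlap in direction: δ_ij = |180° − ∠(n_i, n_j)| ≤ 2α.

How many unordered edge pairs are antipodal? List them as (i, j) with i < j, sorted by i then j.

count = 7; pairs: (0,3), (1,4), (1,5), (1,6), (2,5), (2,6), (2,7)

α = atan 0.35 = 19.29°;  2α = 38.58°
n_0 = (+0.7483, -0.6633)
n_1 = (+0.8246, +0.5657)
n_2 = (+0.4086, +0.9127)
n_3 = (-0.4221, +0.9065)
n_4 = (-0.9892, -0.1469)
n_5 = (-0.7350, -0.6781)
n_6 = (-0.4912, -0.8711)
n_7 = (-0.2504, -0.9681)
  (0,1): δ = 103.99°  ·
  (0,2): δ = 72.57°  ·
  (0,3): δ = 23.48°  ✓
  (0,4): δ = 50.00°  ·
  (0,5): δ = 84.25°  ·
  (0,6): δ = 102.13°  ·
  (0,7): δ = 117.05°  ·
  (1,2): δ = 148.57°  ·
  (1,3): δ = 99.48°  ·
  (1,4): δ = 26.01°  ✓
  (1,5): δ = 8.24°  ✓
  (1,6): δ = 26.13°  ✓
  (1,7): δ = 41.05°  ·
  (2,3): δ = 130.91°  ·
  (2,4): δ = 57.43°  ·
  (2,5): δ = 23.19°  ✓
  (2,6): δ = 5.30°  ✓
  (2,7): δ = 9.62°  ✓
  (3,4): δ = 106.52°  ·
  (3,5): δ = 72.27°  ·
  (3,6): δ = 54.39°  ·
  (3,7): δ = 39.47°  ·
  (4,5): δ = 145.75°  ·
  (4,6): δ = 127.87°  ·
  (4,7): δ = 112.95°  ·
  (5,6): δ = 162.11°  ·
  (5,7): δ = 147.20°  ·
  (6,7): δ = 165.08°  ·
antipodal pairs: 7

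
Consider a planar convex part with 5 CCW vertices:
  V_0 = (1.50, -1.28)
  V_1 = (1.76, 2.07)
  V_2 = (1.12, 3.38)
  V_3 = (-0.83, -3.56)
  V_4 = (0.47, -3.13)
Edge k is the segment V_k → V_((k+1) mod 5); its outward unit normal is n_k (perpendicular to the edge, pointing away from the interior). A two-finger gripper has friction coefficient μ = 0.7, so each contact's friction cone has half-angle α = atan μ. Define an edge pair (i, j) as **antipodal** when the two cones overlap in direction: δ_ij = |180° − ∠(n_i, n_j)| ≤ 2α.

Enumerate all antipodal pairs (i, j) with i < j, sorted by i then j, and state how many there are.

α = atan 0.7 = 34.99°;  2α = 69.98°
n_0 = (+0.9970, -0.0774)
n_1 = (+0.8985, +0.4390)
n_2 = (-0.9627, +0.2705)
n_3 = (+0.3140, -0.9494)
n_4 = (+0.8737, -0.4864)
  (0,1): δ = 149.52°  ·
  (0,2): δ = 11.26°  ✓
  (0,3): δ = 112.74°  ·
  (0,4): δ = 155.33°  ·
  (1,2): δ = 41.73°  ✓
  (1,3): δ = 82.26°  ·
  (1,4): δ = 124.86°  ·
  (2,3): δ = 56.00°  ✓
  (2,4): δ = 13.41°  ✓
  (3,4): δ = 137.41°  ·
antipodal pairs: 4

count = 4; pairs: (0,2), (1,2), (2,3), (2,4)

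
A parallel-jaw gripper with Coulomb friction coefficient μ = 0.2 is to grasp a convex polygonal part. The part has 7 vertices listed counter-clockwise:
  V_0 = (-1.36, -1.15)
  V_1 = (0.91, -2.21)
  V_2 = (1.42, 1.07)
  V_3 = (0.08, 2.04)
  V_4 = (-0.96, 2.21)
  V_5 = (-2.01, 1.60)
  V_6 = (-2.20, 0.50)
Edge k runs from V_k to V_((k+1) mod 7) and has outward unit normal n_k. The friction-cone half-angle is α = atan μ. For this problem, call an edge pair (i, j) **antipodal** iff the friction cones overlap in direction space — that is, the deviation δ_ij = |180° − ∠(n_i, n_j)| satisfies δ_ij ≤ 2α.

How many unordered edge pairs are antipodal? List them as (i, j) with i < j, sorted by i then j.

count = 3; pairs: (0,2), (0,3), (1,5)

α = atan 0.2 = 11.31°;  2α = 22.62°
n_0 = (-0.4231, -0.9061)
n_1 = (+0.9881, -0.1536)
n_2 = (+0.5864, +0.8100)
n_3 = (+0.1613, +0.9869)
n_4 = (-0.5023, +0.8647)
n_5 = (-0.9854, +0.1702)
n_6 = (-0.8912, -0.4537)
  (0,1): δ = 73.81°  ·
  (0,2): δ = 10.87°  ✓
  (0,3): δ = 15.75°  ✓
  (0,4): δ = 55.19°  ·
  (0,5): δ = 105.23°  ·
  (0,6): δ = 142.01°  ·
  (1,2): δ = 117.06°  ·
  (1,3): δ = 90.45°  ·
  (1,4): δ = 51.01°  ·
  (1,5): δ = 0.96°  ✓
  (1,6): δ = 35.82°  ·
  (2,3): δ = 153.38°  ·
  (2,4): δ = 113.95°  ·
  (2,5): δ = 63.90°  ·
  (2,6): δ = 27.12°  ·
  (3,4): δ = 140.56°  ·
  (3,5): δ = 90.52°  ·
  (3,6): δ = 53.74°  ·
  (4,5): δ = 129.95°  ·
  (4,6): δ = 93.17°  ·
  (5,6): δ = 143.22°  ·
antipodal pairs: 3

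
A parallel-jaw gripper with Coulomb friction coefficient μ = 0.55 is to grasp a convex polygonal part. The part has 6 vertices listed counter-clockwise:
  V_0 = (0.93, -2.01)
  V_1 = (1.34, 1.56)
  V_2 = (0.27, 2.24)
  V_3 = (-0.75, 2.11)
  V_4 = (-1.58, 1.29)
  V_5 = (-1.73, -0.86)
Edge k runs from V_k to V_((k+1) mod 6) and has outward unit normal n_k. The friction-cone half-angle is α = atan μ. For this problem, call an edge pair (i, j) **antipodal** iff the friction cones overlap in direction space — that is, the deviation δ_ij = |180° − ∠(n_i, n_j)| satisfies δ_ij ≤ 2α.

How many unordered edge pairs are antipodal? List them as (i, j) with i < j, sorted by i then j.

α = atan 0.55 = 28.81°;  2α = 57.62°
n_0 = (+0.9935, -0.1141)
n_1 = (+0.5364, +0.8440)
n_2 = (-0.1264, +0.9920)
n_3 = (-0.7028, +0.7114)
n_4 = (-0.9976, +0.0696)
n_5 = (-0.3968, -0.9179)
  (0,1): δ = 115.89°  ·
  (0,2): δ = 76.19°  ·
  (0,3): δ = 38.80°  ✓
  (0,4): δ = 2.56°  ✓
  (0,5): δ = 73.17°  ·
  (1,2): δ = 140.30°  ·
  (1,3): δ = 102.91°  ·
  (1,4): δ = 61.55°  ·
  (1,5): δ = 9.06°  ✓
  (2,3): δ = 142.61°  ·
  (2,4): δ = 101.25°  ·
  (2,5): δ = 30.64°  ✓
  (3,4): δ = 138.64°  ·
  (3,5): δ = 68.03°  ·
  (4,5): δ = 109.39°  ·
antipodal pairs: 4

count = 4; pairs: (0,3), (0,4), (1,5), (2,5)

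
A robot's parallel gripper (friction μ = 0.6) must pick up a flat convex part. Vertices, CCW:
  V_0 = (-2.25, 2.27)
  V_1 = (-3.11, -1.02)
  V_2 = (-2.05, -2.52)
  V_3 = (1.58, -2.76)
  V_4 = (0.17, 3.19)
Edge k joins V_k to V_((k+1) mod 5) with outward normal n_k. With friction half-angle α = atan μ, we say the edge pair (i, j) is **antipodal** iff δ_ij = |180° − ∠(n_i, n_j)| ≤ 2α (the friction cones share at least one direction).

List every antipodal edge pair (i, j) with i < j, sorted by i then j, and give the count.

count = 3; pairs: (0,3), (1,3), (2,4)

α = atan 0.6 = 30.96°;  2α = 61.93°
n_0 = (-0.9675, +0.2529)
n_1 = (-0.8167, -0.5771)
n_2 = (-0.0660, -0.9978)
n_3 = (+0.9731, +0.2306)
n_4 = (-0.3554, +0.9347)
  (0,1): δ = 130.10°  ·
  (0,2): δ = 79.13°  ·
  (0,3): δ = 27.98°  ✓
  (0,4): δ = 125.46°  ·
  (1,2): δ = 129.03°  ·
  (1,3): δ = 21.92°  ✓
  (1,4): δ = 75.57°  ·
  (2,3): δ = 72.89°  ·
  (2,4): δ = 24.60°  ✓
  (3,4): δ = 82.52°  ·
antipodal pairs: 3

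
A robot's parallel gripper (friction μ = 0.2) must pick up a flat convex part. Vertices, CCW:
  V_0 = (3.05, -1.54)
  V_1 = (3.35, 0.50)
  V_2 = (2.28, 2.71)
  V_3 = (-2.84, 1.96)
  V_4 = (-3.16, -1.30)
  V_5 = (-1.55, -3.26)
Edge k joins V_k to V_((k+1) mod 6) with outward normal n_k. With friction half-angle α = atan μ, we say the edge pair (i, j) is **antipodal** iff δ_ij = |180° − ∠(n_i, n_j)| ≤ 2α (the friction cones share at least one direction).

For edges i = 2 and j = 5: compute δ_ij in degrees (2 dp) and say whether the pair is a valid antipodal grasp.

δ = 12.17°, valid

α = atan 0.2 = 11.31°;  2α = 22.62°
edge 2: e_2 = (-5.12, -0.75);  n_2 = (-0.1449, +0.9894)
edge 5: e_5 = (+4.60, +1.72);  n_5 = (+0.3502, -0.9367)
∠(n_2, n_5) = 167.83°
δ = |180° − 167.83°| = 12.17°
12.17° ≤ 2α = 22.62°  →  valid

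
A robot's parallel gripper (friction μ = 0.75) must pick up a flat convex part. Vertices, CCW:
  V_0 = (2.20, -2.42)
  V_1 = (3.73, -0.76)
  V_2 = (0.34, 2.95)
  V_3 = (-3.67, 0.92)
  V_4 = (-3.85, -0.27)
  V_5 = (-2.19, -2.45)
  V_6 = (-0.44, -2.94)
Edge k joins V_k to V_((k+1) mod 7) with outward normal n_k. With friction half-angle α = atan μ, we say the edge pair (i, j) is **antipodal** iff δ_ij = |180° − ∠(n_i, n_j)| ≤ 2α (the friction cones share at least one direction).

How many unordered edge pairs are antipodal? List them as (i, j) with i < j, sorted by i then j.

count = 9; pairs: (0,2), (0,3), (1,3), (1,4), (1,5), (1,6), (2,5), (2,6), (3,6)

α = atan 0.75 = 36.87°;  2α = 73.74°
n_0 = (+0.7353, -0.6777)
n_1 = (+0.7382, +0.6746)
n_2 = (-0.4517, +0.8922)
n_3 = (-0.9888, +0.1496)
n_4 = (-0.7956, -0.6058)
n_5 = (-0.2696, -0.9630)
n_6 = (+0.1933, -0.9811)
  (0,1): δ = 94.91°  ·
  (0,2): δ = 20.48°  ✓
  (0,3): δ = 34.06°  ✓
  (0,4): δ = 79.95°  ·
  (0,5): δ = 117.02°  ·
  (0,6): δ = 143.81°  ·
  (1,2): δ = 105.57°  ·
  (1,3): δ = 51.02°  ✓
  (1,4): δ = 5.13°  ✓
  (1,5): δ = 31.94°  ✓
  (1,6): δ = 58.72°  ✓
  (2,3): δ = 125.45°  ·
  (2,4): δ = 79.56°  ·
  (2,5): δ = 42.49°  ✓
  (2,6): δ = 15.71°  ✓
  (3,4): δ = 134.11°  ·
  (3,5): δ = 97.04°  ·
  (3,6): δ = 70.26°  ✓
  (4,5): δ = 142.93°  ·
  (4,6): δ = 116.15°  ·
  (5,6): δ = 153.21°  ·
antipodal pairs: 9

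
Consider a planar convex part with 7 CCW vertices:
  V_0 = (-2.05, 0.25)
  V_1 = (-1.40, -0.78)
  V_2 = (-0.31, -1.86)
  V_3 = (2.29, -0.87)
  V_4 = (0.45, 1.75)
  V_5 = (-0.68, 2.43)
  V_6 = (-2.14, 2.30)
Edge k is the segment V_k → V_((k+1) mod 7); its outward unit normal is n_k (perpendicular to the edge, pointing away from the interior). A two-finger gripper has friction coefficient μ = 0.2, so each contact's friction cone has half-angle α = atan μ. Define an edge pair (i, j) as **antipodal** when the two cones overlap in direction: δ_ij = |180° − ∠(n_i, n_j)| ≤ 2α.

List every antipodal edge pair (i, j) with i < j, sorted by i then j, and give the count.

α = atan 0.2 = 11.31°;  2α = 22.62°
n_0 = (-0.8457, -0.5337)
n_1 = (-0.7038, -0.7104)
n_2 = (+0.3558, -0.9345)
n_3 = (+0.8184, +0.5747)
n_4 = (+0.5156, +0.8568)
n_5 = (-0.0887, +0.9961)
n_6 = (-0.9990, -0.0439)
  (0,1): δ = 166.99°  ·
  (0,2): δ = 101.41°  ·
  (0,3): δ = 2.83°  ✓
  (0,4): δ = 26.71°  ·
  (0,5): δ = 62.83°  ·
  (0,6): δ = 150.26°  ·
  (1,2): δ = 114.42°  ·
  (1,3): δ = 10.18°  ✓
  (1,4): δ = 13.70°  ✓
  (1,5): δ = 49.82°  ·
  (1,6): δ = 137.25°  ·
  (2,3): δ = 75.77°  ·
  (2,4): δ = 51.88°  ·
  (2,5): δ = 15.76°  ✓
  (2,6): δ = 71.67°  ·
  (3,4): δ = 156.12°  ·
  (3,5): δ = 119.99°  ·
  (3,6): δ = 32.57°  ·
  (4,5): δ = 143.87°  ·
  (4,6): δ = 56.45°  ·
  (5,6): δ = 92.57°  ·
antipodal pairs: 4

count = 4; pairs: (0,3), (1,3), (1,4), (2,5)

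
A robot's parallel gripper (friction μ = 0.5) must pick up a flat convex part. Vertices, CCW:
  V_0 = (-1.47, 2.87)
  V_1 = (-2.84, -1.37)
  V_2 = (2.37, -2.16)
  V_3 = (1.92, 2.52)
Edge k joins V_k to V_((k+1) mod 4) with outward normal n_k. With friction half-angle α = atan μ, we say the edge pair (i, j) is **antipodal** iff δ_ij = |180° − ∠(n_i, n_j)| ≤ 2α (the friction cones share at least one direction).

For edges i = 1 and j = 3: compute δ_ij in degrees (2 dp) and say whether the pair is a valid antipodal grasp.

α = atan 0.5 = 26.57°;  2α = 53.13°
edge 1: e_1 = (+5.21, -0.79);  n_1 = (-0.1499, -0.9887)
edge 3: e_3 = (-3.39, +0.35);  n_3 = (+0.1027, +0.9947)
∠(n_1, n_3) = 177.27°
δ = |180° − 177.27°| = 2.73°
2.73° ≤ 2α = 53.13°  →  valid

δ = 2.73°, valid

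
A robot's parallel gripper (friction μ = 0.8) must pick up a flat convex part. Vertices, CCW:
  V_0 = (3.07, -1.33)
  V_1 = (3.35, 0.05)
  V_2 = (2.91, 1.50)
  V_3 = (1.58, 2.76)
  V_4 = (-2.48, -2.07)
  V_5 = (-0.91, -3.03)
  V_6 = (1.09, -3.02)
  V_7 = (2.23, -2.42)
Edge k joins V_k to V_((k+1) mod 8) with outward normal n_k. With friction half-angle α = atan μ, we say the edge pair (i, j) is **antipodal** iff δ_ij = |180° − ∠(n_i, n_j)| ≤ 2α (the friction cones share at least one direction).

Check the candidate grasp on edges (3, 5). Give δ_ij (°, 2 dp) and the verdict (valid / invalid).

δ = 49.66°, valid

α = atan 0.8 = 38.66°;  2α = 77.32°
edge 3: e_3 = (-4.06, -4.83);  n_3 = (-0.7655, +0.6435)
edge 5: e_5 = (+2.00, +0.01);  n_5 = (+0.0050, -1.0000)
∠(n_3, n_5) = 130.34°
δ = |180° − 130.34°| = 49.66°
49.66° ≤ 2α = 77.32°  →  valid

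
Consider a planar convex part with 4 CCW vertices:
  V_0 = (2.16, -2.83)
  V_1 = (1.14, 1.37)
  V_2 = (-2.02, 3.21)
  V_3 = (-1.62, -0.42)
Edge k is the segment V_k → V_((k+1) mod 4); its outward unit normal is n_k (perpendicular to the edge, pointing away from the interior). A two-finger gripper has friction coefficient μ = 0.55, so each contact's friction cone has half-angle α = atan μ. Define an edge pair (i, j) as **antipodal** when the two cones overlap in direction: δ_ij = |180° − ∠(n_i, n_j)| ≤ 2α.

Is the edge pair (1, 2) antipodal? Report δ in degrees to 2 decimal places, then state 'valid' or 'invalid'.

δ = 53.50°, valid

α = atan 0.55 = 28.81°;  2α = 57.62°
edge 1: e_1 = (-3.16, +1.84);  n_1 = (+0.5032, +0.8642)
edge 2: e_2 = (+0.40, -3.63);  n_2 = (-0.9940, -0.1095)
∠(n_1, n_2) = 126.50°
δ = |180° − 126.50°| = 53.50°
53.50° ≤ 2α = 57.62°  →  valid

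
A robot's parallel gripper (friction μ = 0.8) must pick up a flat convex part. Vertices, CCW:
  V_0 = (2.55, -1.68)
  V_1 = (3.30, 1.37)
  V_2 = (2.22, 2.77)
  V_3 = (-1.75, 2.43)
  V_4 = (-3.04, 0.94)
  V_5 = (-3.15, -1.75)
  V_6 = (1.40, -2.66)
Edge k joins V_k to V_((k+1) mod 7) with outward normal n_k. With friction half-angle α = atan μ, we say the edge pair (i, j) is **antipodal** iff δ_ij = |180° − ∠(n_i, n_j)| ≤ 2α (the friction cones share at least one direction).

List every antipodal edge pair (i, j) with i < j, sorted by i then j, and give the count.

count = 10; pairs: (0,2), (0,3), (0,4), (1,4), (1,5), (2,5), (2,6), (3,5), (3,6), (4,6)

α = atan 0.8 = 38.66°;  2α = 77.32°
n_0 = (+0.9711, -0.2388)
n_1 = (+0.7918, +0.6108)
n_2 = (-0.0853, +0.9964)
n_3 = (-0.7560, +0.6545)
n_4 = (-0.9992, +0.0409)
n_5 = (-0.1961, -0.9806)
n_6 = (+0.6486, -0.7611)
  (0,1): δ = 128.54°  ·
  (0,2): δ = 71.29°  ✓
  (0,3): δ = 27.07°  ✓
  (0,4): δ = 11.47°  ✓
  (0,5): δ = 92.51°  ·
  (0,6): δ = 144.25°  ·
  (1,2): δ = 122.75°  ·
  (1,3): δ = 78.53°  ·
  (1,4): δ = 39.99°  ✓
  (1,5): δ = 41.04°  ✓
  (1,6): δ = 92.79°  ·
  (2,3): δ = 135.78°  ·
  (2,4): δ = 97.24°  ·
  (2,5): δ = 16.20°  ✓
  (2,6): δ = 35.54°  ✓
  (3,4): δ = 141.46°  ·
  (3,5): δ = 60.42°  ✓
  (3,6): δ = 8.68°  ✓
  (4,5): δ = 98.97°  ·
  (4,6): δ = 47.22°  ✓
  (5,6): δ = 128.25°  ·
antipodal pairs: 10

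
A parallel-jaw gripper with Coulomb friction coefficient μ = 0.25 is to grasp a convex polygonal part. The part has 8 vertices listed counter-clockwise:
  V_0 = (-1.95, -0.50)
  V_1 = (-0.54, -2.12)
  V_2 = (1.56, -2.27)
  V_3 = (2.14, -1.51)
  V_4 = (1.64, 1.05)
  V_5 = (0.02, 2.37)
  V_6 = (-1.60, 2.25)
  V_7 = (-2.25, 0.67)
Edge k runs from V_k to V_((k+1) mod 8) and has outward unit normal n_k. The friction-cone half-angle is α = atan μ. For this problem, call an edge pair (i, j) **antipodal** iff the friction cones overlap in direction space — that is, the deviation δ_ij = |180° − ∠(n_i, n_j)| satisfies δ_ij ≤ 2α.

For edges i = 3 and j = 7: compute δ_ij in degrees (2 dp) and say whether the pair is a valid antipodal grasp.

δ = 3.33°, valid

α = atan 0.25 = 14.04°;  2α = 28.07°
edge 3: e_3 = (-0.50, +2.56);  n_3 = (+0.9815, +0.1917)
edge 7: e_7 = (+0.30, -1.17);  n_7 = (-0.9687, -0.2484)
∠(n_3, n_7) = 176.67°
δ = |180° − 176.67°| = 3.33°
3.33° ≤ 2α = 28.07°  →  valid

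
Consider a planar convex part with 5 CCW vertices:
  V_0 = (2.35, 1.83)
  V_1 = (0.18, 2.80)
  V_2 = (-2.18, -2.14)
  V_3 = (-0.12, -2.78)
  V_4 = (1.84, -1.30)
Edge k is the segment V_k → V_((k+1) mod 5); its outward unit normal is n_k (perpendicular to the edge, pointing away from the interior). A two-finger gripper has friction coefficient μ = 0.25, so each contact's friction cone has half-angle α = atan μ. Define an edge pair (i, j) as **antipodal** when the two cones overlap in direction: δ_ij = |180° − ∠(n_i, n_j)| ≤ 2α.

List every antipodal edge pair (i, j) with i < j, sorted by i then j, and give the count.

α = atan 0.25 = 14.04°;  2α = 28.07°
n_0 = (+0.4081, +0.9129)
n_1 = (-0.9023, +0.4311)
n_2 = (-0.2967, -0.9550)
n_3 = (+0.6026, -0.7980)
n_4 = (+0.9870, -0.1608)
  (0,1): δ = 91.45°  ·
  (0,2): δ = 6.83°  ✓
  (0,3): δ = 61.14°  ·
  (0,4): δ = 104.83°  ·
  (1,2): δ = 81.72°  ·
  (1,3): δ = 27.41°  ✓
  (1,4): δ = 16.28°  ✓
  (2,3): δ = 125.68°  ·
  (2,4): δ = 82.00°  ·
  (3,4): δ = 136.31°  ·
antipodal pairs: 3

count = 3; pairs: (0,2), (1,3), (1,4)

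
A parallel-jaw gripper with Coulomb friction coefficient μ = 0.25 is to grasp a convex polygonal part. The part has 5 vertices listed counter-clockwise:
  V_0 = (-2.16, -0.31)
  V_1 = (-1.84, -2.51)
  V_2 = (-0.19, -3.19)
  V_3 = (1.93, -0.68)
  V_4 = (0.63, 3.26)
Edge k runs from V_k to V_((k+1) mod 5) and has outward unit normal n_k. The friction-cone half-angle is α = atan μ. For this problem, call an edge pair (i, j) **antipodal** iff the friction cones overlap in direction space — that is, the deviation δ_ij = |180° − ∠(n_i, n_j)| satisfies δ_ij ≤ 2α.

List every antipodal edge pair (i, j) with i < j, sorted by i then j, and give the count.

count = 2; pairs: (0,3), (2,4)

α = atan 0.25 = 14.04°;  2α = 28.07°
n_0 = (-0.9896, -0.1439)
n_1 = (-0.3810, -0.9246)
n_2 = (+0.7640, -0.6453)
n_3 = (+0.9496, +0.3133)
n_4 = (-0.7879, +0.6158)
  (0,1): δ = 120.67°  ·
  (0,2): δ = 48.46°  ·
  (0,3): δ = 9.98°  ✓
  (0,4): δ = 133.72°  ·
  (1,2): δ = 107.79°  ·
  (1,3): δ = 49.34°  ·
  (1,4): δ = 74.39°  ·
  (2,3): δ = 121.55°  ·
  (2,4): δ = 2.18°  ✓
  (3,4): δ = 56.27°  ·
antipodal pairs: 2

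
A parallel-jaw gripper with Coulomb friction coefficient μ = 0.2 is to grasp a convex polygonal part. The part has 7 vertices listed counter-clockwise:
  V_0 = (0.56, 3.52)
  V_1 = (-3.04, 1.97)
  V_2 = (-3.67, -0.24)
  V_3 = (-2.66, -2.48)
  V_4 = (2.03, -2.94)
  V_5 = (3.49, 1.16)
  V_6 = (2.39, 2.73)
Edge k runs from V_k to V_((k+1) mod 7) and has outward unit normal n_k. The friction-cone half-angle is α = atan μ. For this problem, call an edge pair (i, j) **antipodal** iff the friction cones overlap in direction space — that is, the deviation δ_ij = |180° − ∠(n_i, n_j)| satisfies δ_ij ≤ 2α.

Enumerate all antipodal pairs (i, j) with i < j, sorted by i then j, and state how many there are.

α = atan 0.2 = 11.31°;  2α = 22.62°
n_0 = (-0.3955, +0.9185)
n_1 = (-0.9617, +0.2741)
n_2 = (-0.9116, -0.4110)
n_3 = (-0.0976, -0.9952)
n_4 = (+0.9421, -0.3355)
n_5 = (+0.8190, +0.5738)
n_6 = (+0.3963, +0.9181)
  (0,1): δ = 129.21°  ·
  (0,2): δ = 89.02°  ·
  (0,3): δ = 28.90°  ·
  (0,4): δ = 47.10°  ·
  (0,5): δ = 101.72°  ·
  (0,6): δ = 133.36°  ·
  (1,2): δ = 139.82°  ·
  (1,3): δ = 79.69°  ·
  (1,4): δ = 3.69°  ✓
  (1,5): δ = 50.93°  ·
  (1,6): δ = 82.56°  ·
  (2,3): δ = 119.87°  ·
  (2,4): δ = 43.87°  ·
  (2,5): δ = 10.75°  ✓
  (2,6): δ = 42.38°  ·
  (3,4): δ = 104.00°  ·
  (3,5): δ = 49.38°  ·
  (3,6): δ = 17.75°  ✓
  (4,5): δ = 125.38°  ·
  (4,6): δ = 93.75°  ·
  (5,6): δ = 148.37°  ·
antipodal pairs: 3

count = 3; pairs: (1,4), (2,5), (3,6)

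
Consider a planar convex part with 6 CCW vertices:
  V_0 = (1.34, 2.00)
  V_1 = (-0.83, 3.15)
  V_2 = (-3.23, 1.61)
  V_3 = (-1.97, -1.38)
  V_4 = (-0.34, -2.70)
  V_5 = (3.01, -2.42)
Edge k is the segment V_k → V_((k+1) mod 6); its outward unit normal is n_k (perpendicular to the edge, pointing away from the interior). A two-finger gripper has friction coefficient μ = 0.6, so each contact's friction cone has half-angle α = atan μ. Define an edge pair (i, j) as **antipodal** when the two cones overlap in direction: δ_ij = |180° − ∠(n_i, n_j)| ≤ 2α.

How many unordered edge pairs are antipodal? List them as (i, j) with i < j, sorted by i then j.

α = atan 0.6 = 30.96°;  2α = 61.93°
n_0 = (+0.4683, +0.8836)
n_1 = (-0.5400, +0.8416)
n_2 = (-0.9215, -0.3883)
n_3 = (-0.6293, -0.7771)
n_4 = (+0.0833, -0.9965)
n_5 = (+0.9355, +0.3534)
  (0,1): δ = 119.39°  ·
  (0,2): δ = 39.23°  ✓
  (0,3): δ = 11.08°  ✓
  (0,4): δ = 32.70°  ✓
  (0,5): δ = 138.62°  ·
  (1,2): δ = 99.84°  ·
  (1,3): δ = 71.69°  ·
  (1,4): δ = 27.91°  ✓
  (1,5): δ = 78.01°  ·
  (2,3): δ = 151.85°  ·
  (2,4): δ = 108.07°  ·
  (2,5): δ = 2.15°  ✓
  (3,4): δ = 136.22°  ·
  (3,5): δ = 30.30°  ✓
  (4,5): δ = 74.08°  ·
antipodal pairs: 6

count = 6; pairs: (0,2), (0,3), (0,4), (1,4), (2,5), (3,5)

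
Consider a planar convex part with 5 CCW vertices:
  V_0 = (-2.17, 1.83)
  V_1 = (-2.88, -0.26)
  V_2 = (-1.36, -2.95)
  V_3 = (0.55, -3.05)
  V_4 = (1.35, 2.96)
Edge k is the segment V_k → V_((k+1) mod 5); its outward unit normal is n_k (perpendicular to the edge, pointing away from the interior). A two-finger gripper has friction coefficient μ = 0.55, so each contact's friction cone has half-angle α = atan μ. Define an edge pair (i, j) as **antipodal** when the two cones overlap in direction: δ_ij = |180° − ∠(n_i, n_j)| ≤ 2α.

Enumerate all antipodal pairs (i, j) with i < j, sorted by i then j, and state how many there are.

count = 3; pairs: (0,3), (1,3), (2,4)

α = atan 0.55 = 28.81°;  2α = 57.62°
n_0 = (-0.9469, +0.3217)
n_1 = (-0.8706, -0.4920)
n_2 = (-0.0523, -0.9986)
n_3 = (+0.9913, -0.1319)
n_4 = (-0.3057, +0.9521)
  (0,1): δ = 131.77°  ·
  (0,2): δ = 74.23°  ·
  (0,3): δ = 11.18°  ✓
  (0,4): δ = 126.56°  ·
  (1,2): δ = 122.47°  ·
  (1,3): δ = 37.05°  ✓
  (1,4): δ = 78.33°  ·
  (2,3): δ = 94.59°  ·
  (2,4): δ = 20.79°  ✓
  (3,4): δ = 64.62°  ·
antipodal pairs: 3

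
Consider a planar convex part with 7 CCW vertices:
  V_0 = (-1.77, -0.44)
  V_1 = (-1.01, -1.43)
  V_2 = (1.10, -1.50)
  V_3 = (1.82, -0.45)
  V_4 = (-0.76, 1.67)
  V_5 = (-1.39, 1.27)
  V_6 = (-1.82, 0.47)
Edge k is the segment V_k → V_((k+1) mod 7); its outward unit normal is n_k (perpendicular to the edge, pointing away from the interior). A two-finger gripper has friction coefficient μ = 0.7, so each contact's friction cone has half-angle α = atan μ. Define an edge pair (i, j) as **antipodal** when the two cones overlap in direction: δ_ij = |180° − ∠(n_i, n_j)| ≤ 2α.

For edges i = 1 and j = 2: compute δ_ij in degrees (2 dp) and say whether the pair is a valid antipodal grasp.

α = atan 0.7 = 34.99°;  2α = 69.98°
edge 1: e_1 = (+2.11, -0.07);  n_1 = (-0.0332, -0.9995)
edge 2: e_2 = (+0.72, +1.05);  n_2 = (+0.8247, -0.5655)
∠(n_1, n_2) = 57.46°
δ = |180° − 57.46°| = 122.54°
122.54° > 2α = 69.98°  →  invalid

δ = 122.54°, invalid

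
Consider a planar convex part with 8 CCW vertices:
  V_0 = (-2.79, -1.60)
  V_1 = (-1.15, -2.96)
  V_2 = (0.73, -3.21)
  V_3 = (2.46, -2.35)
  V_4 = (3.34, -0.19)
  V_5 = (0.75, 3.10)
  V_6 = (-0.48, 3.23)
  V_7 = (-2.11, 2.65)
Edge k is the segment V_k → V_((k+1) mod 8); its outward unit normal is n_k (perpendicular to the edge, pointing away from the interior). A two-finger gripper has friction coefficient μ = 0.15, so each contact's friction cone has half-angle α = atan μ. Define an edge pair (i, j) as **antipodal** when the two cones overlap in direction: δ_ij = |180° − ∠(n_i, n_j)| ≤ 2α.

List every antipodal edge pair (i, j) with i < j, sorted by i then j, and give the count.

count = 4; pairs: (0,4), (1,5), (2,6), (3,7)

α = atan 0.15 = 8.53°;  2α = 17.06°
n_0 = (-0.6383, -0.7698)
n_1 = (-0.1318, -0.9913)
n_2 = (+0.4451, -0.8955)
n_3 = (+0.9261, -0.3773)
n_4 = (+0.7857, +0.6186)
n_5 = (+0.1051, +0.9945)
n_6 = (-0.3352, +0.9421)
n_7 = (-0.9874, +0.1580)
  (0,1): δ = 147.91°  ·
  (0,2): δ = 113.90°  ·
  (0,3): δ = 72.50°  ·
  (0,4): δ = 12.12°  ✓
  (0,5): δ = 33.63°  ·
  (0,6): δ = 59.25°  ·
  (0,7): δ = 120.58°  ·
  (1,2): δ = 145.99°  ·
  (1,3): δ = 104.59°  ·
  (1,4): δ = 44.21°  ·
  (1,5): δ = 1.54°  ✓
  (1,6): δ = 27.16°  ·
  (1,7): δ = 88.48°  ·
  (2,3): δ = 138.60°  ·
  (2,4): δ = 78.22°  ·
  (2,5): δ = 32.47°  ·
  (2,6): δ = 6.85°  ✓
  (2,7): δ = 54.48°  ·
  (3,4): δ = 119.62°  ·
  (3,5): δ = 73.87°  ·
  (3,6): δ = 48.25°  ·
  (3,7): δ = 13.08°  ✓
  (4,5): δ = 134.24°  ·
  (4,6): δ = 108.62°  ·
  (4,7): δ = 47.30°  ·
  (5,6): δ = 154.38°  ·
  (5,7): δ = 93.06°  ·
  (6,7): δ = 118.68°  ·
antipodal pairs: 4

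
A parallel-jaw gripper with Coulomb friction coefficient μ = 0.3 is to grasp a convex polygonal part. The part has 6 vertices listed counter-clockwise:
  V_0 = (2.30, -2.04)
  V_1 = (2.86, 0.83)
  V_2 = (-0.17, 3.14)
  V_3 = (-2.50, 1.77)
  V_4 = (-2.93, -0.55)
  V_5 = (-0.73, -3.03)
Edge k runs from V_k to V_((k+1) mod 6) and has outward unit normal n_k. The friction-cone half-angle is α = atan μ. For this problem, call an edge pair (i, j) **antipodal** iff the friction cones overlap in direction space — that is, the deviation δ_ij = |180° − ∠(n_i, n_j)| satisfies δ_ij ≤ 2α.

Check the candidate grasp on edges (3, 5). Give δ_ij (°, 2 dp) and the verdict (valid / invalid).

α = atan 0.3 = 16.70°;  2α = 33.40°
edge 3: e_3 = (-0.43, -2.32);  n_3 = (-0.9833, +0.1822)
edge 5: e_5 = (+3.03, +0.99);  n_5 = (+0.3106, -0.9505)
∠(n_3, n_5) = 118.59°
δ = |180° − 118.59°| = 61.41°
61.41° > 2α = 33.40°  →  invalid

δ = 61.41°, invalid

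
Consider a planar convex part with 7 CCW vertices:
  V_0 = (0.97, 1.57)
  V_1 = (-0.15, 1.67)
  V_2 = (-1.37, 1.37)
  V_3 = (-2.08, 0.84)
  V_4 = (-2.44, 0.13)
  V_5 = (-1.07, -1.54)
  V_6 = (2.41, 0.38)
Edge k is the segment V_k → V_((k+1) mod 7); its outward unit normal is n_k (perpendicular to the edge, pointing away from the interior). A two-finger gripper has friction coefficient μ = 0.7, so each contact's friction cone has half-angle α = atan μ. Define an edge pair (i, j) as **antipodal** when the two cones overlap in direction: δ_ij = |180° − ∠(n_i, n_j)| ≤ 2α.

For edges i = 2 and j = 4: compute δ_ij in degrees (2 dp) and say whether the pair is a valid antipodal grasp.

δ = 87.38°, invalid

α = atan 0.7 = 34.99°;  2α = 69.98°
edge 2: e_2 = (-0.71, -0.53);  n_2 = (-0.5982, +0.8014)
edge 4: e_4 = (+1.37, -1.67);  n_4 = (-0.7731, -0.6342)
∠(n_2, n_4) = 92.62°
δ = |180° − 92.62°| = 87.38°
87.38° > 2α = 69.98°  →  invalid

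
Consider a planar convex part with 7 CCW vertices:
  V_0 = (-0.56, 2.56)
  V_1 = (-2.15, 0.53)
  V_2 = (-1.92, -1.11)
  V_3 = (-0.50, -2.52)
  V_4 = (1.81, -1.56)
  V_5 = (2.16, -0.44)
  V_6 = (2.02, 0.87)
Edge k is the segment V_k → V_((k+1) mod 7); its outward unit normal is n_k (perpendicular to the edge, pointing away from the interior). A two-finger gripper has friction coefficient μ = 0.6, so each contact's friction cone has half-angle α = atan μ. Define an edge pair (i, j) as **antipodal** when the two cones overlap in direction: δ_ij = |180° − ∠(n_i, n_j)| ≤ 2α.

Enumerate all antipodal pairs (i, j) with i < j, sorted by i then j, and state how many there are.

α = atan 0.6 = 30.96°;  2α = 61.93°
n_0 = (-0.7873, +0.6166)
n_1 = (-0.9903, -0.1389)
n_2 = (-0.7046, -0.7096)
n_3 = (+0.3838, -0.9234)
n_4 = (+0.9545, -0.2983)
n_5 = (+0.9943, +0.1063)
n_6 = (+0.5479, +0.8365)
  (0,1): δ = 133.95°  ·
  (0,2): δ = 96.73°  ·
  (0,3): δ = 29.36°  ✓
  (0,4): δ = 20.72°  ✓
  (0,5): δ = 44.17°  ✓
  (0,6): δ = 94.84°  ·
  (1,2): δ = 142.78°  ·
  (1,3): δ = 75.42°  ·
  (1,4): δ = 25.34°  ✓
  (1,5): δ = 1.88°  ✓
  (1,6): δ = 48.79°  ✓
  (2,3): δ = 112.64°  ·
  (2,4): δ = 62.56°  ·
  (2,5): δ = 39.10°  ✓
  (2,6): δ = 11.57°  ✓
  (3,4): δ = 129.92°  ·
  (3,5): δ = 106.47°  ·
  (3,6): δ = 55.79°  ✓
  (4,5): δ = 156.55°  ·
  (4,6): δ = 105.87°  ·
  (5,6): δ = 129.33°  ·
antipodal pairs: 9

count = 9; pairs: (0,3), (0,4), (0,5), (1,4), (1,5), (1,6), (2,5), (2,6), (3,6)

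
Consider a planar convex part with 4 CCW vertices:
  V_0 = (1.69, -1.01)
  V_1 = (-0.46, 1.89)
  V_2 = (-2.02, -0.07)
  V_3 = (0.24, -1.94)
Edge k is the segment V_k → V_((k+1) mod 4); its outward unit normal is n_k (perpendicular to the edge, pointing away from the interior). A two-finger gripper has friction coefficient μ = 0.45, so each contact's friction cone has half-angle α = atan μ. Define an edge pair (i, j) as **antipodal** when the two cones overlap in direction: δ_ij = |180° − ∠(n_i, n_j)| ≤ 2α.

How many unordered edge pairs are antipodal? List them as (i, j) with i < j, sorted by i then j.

count = 2; pairs: (0,2), (1,3)

α = atan 0.45 = 24.23°;  2α = 48.46°
n_0 = (+0.8033, +0.5956)
n_1 = (-0.7824, +0.6227)
n_2 = (-0.6375, -0.7705)
n_3 = (+0.5399, -0.8417)
  (0,1): δ = 75.07°  ·
  (0,2): δ = 13.84°  ✓
  (0,3): δ = 86.12°  ·
  (1,2): δ = 91.09°  ·
  (1,3): δ = 18.81°  ✓
  (2,3): δ = 107.72°  ·
antipodal pairs: 2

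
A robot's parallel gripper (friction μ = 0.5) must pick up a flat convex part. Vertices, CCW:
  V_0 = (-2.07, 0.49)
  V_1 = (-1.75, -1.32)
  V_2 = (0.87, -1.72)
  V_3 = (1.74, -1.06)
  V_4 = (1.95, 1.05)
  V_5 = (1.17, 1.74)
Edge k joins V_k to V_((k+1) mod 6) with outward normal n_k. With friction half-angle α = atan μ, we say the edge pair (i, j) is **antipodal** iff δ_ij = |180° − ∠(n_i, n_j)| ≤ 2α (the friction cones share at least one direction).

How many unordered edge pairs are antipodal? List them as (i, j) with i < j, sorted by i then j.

α = atan 0.5 = 26.57°;  2α = 53.13°
n_0 = (-0.9847, -0.1741)
n_1 = (-0.1509, -0.9885)
n_2 = (+0.6044, -0.7967)
n_3 = (+0.9951, -0.0990)
n_4 = (+0.6626, +0.7490)
n_5 = (-0.3599, +0.9330)
  (0,1): δ = 108.71°  ·
  (0,2): δ = 62.84°  ·
  (0,3): δ = 15.71°  ✓
  (0,4): δ = 38.48°  ✓
  (0,5): δ = 101.07°  ·
  (1,2): δ = 134.13°  ·
  (1,3): δ = 87.00°  ·
  (1,4): δ = 32.82°  ✓
  (1,5): δ = 29.78°  ✓
  (2,3): δ = 132.87°  ·
  (2,4): δ = 78.68°  ·
  (2,5): δ = 16.09°  ✓
  (3,4): δ = 125.81°  ·
  (3,5): δ = 63.22°  ·
  (4,5): δ = 117.41°  ·
antipodal pairs: 5

count = 5; pairs: (0,3), (0,4), (1,4), (1,5), (2,5)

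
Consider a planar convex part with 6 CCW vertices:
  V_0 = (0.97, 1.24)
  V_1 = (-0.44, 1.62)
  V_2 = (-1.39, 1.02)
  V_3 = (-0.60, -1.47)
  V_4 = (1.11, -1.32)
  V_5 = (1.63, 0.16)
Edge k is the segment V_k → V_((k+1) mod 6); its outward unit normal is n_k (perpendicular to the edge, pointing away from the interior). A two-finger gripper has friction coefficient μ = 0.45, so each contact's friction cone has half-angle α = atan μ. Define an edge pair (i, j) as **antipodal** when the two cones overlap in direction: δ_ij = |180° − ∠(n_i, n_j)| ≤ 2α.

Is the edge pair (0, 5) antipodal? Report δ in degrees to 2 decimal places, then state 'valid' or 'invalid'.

δ = 136.51°, invalid

α = atan 0.45 = 24.23°;  2α = 48.46°
edge 0: e_0 = (-1.41, +0.38);  n_0 = (+0.2602, +0.9655)
edge 5: e_5 = (-0.66, +1.08);  n_5 = (+0.8533, +0.5215)
∠(n_0, n_5) = 43.49°
δ = |180° − 43.49°| = 136.51°
136.51° > 2α = 48.46°  →  invalid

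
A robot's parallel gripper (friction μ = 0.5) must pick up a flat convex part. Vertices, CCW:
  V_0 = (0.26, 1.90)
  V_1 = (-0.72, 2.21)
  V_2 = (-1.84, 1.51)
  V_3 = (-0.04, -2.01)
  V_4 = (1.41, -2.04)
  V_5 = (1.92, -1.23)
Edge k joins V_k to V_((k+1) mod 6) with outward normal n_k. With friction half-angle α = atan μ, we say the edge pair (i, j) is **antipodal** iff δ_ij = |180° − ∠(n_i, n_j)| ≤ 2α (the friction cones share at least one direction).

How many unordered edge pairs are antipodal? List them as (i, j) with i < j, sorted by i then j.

count = 5; pairs: (0,2), (0,3), (1,3), (1,4), (2,5)

α = atan 0.5 = 26.57°;  2α = 53.13°
n_0 = (+0.3016, +0.9534)
n_1 = (-0.5300, +0.8480)
n_2 = (-0.8903, -0.4553)
n_3 = (-0.0207, -0.9998)
n_4 = (+0.8462, -0.5328)
n_5 = (+0.8834, +0.4685)
  (0,1): δ = 130.44°  ·
  (0,2): δ = 45.36°  ✓
  (0,3): δ = 16.37°  ✓
  (0,4): δ = 75.36°  ·
  (0,5): δ = 135.49°  ·
  (1,2): δ = 94.92°  ·
  (1,3): δ = 33.19°  ✓
  (1,4): δ = 25.80°  ✓
  (1,5): δ = 85.93°  ·
  (2,3): δ = 118.27°  ·
  (2,4): δ = 59.28°  ·
  (2,5): δ = 0.86°  ✓
  (3,4): δ = 121.01°  ·
  (3,5): δ = 60.88°  ·
  (4,5): δ = 119.86°  ·
antipodal pairs: 5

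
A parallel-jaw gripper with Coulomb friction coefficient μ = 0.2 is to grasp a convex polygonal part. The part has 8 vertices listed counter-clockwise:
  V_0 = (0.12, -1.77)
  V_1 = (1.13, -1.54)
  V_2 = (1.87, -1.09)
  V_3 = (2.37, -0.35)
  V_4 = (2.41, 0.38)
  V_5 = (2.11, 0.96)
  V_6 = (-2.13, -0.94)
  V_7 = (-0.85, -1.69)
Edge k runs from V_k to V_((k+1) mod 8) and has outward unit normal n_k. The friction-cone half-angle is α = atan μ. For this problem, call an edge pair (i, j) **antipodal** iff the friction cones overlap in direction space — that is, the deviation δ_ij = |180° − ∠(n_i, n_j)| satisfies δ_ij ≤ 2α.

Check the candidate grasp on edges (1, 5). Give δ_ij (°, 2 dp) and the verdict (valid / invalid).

α = atan 0.2 = 11.31°;  2α = 22.62°
edge 1: e_1 = (+0.74, +0.45);  n_1 = (+0.5196, -0.8544)
edge 5: e_5 = (-4.24, -1.90);  n_5 = (-0.4089, +0.9126)
∠(n_1, n_5) = 172.83°
δ = |180° − 172.83°| = 7.17°
7.17° ≤ 2α = 22.62°  →  valid

δ = 7.17°, valid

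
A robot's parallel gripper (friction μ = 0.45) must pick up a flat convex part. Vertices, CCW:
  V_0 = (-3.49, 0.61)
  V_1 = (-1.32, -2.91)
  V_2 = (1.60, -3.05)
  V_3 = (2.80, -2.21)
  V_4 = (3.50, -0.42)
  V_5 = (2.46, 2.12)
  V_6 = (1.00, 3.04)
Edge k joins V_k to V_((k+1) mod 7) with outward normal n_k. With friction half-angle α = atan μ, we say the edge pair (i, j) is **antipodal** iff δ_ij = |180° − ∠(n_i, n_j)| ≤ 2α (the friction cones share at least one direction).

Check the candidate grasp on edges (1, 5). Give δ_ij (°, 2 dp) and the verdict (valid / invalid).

δ = 29.47°, valid

α = atan 0.45 = 24.23°;  2α = 48.46°
edge 1: e_1 = (+2.92, -0.14);  n_1 = (-0.0479, -0.9989)
edge 5: e_5 = (-1.46, +0.92);  n_5 = (+0.5331, +0.8460)
∠(n_1, n_5) = 150.53°
δ = |180° − 150.53°| = 29.47°
29.47° ≤ 2α = 48.46°  →  valid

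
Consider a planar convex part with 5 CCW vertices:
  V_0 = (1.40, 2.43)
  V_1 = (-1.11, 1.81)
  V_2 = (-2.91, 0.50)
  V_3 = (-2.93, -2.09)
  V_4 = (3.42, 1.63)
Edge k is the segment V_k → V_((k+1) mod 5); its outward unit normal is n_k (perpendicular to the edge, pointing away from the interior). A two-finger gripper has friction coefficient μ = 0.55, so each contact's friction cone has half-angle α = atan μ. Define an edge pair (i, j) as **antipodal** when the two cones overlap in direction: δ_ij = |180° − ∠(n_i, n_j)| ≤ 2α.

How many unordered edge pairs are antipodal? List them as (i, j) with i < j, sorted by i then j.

count = 3; pairs: (0,3), (1,3), (3,4)

α = atan 0.55 = 28.81°;  2α = 57.62°
n_0 = (-0.2398, +0.9708)
n_1 = (-0.5884, +0.8085)
n_2 = (-1.0000, +0.0077)
n_3 = (+0.5055, -0.8628)
n_4 = (+0.3682, +0.9297)
  (0,1): δ = 157.83°  ·
  (0,2): δ = 104.32°  ·
  (0,3): δ = 16.49°  ✓
  (0,4): δ = 144.52°  ·
  (1,2): δ = 126.49°  ·
  (1,3): δ = 5.68°  ✓
  (1,4): δ = 122.35°  ·
  (2,3): δ = 59.19°  ·
  (2,4): δ = 68.84°  ·
  (3,4): δ = 51.97°  ✓
antipodal pairs: 3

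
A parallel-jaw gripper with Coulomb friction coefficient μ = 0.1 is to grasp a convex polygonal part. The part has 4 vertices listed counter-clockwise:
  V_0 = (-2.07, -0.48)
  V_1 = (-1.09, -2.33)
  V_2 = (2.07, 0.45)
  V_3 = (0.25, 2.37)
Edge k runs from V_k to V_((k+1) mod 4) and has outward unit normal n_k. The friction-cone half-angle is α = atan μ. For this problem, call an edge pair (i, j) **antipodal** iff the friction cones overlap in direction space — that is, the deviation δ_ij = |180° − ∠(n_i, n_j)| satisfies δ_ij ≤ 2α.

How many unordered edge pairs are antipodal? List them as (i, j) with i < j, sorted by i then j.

α = atan 0.1 = 5.71°;  2α = 11.42°
n_0 = (-0.8837, -0.4681)
n_1 = (+0.6605, -0.7508)
n_2 = (+0.7258, +0.6880)
n_3 = (-0.7755, +0.6313)
  (0,1): δ = 76.57°  ·
  (0,2): δ = 15.56°  ·
  (0,3): δ = 112.94°  ·
  (1,2): δ = 87.87°  ·
  (1,3): δ = 9.51°  ✓
  (2,3): δ = 82.62°  ·
antipodal pairs: 1

count = 1; pairs: (1,3)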